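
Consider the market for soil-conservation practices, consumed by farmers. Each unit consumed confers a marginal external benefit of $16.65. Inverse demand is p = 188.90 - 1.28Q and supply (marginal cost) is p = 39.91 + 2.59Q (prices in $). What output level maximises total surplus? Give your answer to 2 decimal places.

Social marginal benefit = demand + MEB = 205.55 - 1.28Q.
Set SMB = MC: 205.55 - 1.28Q = 39.91 + 2.59Q → Q* = 42.8010.

Q* = 42.80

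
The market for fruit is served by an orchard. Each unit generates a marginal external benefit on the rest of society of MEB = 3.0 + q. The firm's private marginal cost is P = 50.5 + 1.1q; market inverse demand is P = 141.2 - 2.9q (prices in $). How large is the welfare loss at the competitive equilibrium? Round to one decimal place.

DWL = $109.9

Market equilibrium (private): 50.5 + 1.1q = 141.2 - 2.9q → q_m = 22.6750.
Social marginal cost = private MC − MEB = 47.5 + 0.1q.
Set SMC = demand: 47.5 + 0.1q = 141.2 - 2.9q → q* = 31.2333.
The welfare-loss triangle has base |q_m − q*| and height MEB(q_m) (the vertical gap between SMC and demand is zero at q* and MEB at q_m).
DWL = ½ × 8.5583 × 25.6750 = 109.8672.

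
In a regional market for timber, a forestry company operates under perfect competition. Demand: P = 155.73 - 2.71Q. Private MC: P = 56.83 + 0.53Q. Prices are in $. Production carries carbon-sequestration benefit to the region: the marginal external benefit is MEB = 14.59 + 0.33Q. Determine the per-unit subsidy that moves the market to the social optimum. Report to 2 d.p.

Social marginal cost = private MC − MEB = 42.24 + 0.20Q.
Set SMC = demand: 42.24 + 0.20Q = 155.73 - 2.71Q → Q* = 39.0000.
The Pigouvian subsidy equals MEB at Q*: 14.59 + 0.33×39.0000 = 27.4600.

subsidy = $27.46 per unit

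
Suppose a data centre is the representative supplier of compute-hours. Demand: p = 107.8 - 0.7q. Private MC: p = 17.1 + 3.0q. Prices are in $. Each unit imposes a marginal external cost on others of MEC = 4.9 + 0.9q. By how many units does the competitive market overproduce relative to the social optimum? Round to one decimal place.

5.9 units

Market equilibrium (private): 17.1 + 3.0q = 107.8 - 0.7q → q_m = 24.5135.
Social marginal cost = private MC + MEC = 22.0 + 3.9q.
Set SMC = demand: 22.0 + 3.9q = 107.8 - 0.7q → q* = 18.6522.
Gap = |24.5135 − 18.6522| = 5.8613.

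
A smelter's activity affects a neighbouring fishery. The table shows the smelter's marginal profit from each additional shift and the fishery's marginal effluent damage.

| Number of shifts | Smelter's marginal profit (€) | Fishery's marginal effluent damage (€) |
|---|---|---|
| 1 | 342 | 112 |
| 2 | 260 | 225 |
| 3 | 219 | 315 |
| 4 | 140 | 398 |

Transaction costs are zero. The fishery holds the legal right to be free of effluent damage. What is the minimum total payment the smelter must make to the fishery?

Efficient level: marginal profit ≥ marginal effluent damage through level 2, so k* = 2.
With the fishery holding the right, the smelter must at least compensate total damage at k*: 112 + 225 = 337.

€337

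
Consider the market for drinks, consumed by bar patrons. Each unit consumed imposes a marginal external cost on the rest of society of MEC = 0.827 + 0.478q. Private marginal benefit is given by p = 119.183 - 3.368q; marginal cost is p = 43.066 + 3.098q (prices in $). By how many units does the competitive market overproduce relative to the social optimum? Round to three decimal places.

Market equilibrium (private): 43.066 + 3.098q = 119.183 - 3.368q → q_m = 11.7719.
Social marginal benefit = demand − MEC = 118.356 - 3.846q.
Set SMB = MC: 118.356 - 3.846q = 43.066 + 3.098q → q* = 10.8425.
Gap = |11.7719 − 10.8425| = 0.9294.

0.929 units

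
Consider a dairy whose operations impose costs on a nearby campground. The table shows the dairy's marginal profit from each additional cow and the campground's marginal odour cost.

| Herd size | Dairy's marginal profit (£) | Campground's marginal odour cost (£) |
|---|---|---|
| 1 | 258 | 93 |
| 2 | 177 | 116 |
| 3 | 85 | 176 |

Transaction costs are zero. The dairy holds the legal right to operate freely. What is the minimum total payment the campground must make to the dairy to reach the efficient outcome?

Left alone the dairy would choose level 3 (marginal profit stays positive).
Efficient level: k* = 2 (marginal profit ≥ marginal odour cost through 2).
The campground must at least cover the dairy's forgone profit from cutting 3→2: 85 = 85.

£85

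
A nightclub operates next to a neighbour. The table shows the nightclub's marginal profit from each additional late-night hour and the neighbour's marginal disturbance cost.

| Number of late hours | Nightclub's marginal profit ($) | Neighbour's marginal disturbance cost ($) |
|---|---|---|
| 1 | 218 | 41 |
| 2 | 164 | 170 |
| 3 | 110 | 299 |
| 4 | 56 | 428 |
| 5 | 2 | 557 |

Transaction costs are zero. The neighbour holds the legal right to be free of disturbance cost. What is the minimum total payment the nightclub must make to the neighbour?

Efficient level: marginal profit ≥ marginal disturbance cost through level 1, so k* = 1.
With the neighbour holding the right, the nightclub must at least compensate total damage at k*: 41 = 41.

$41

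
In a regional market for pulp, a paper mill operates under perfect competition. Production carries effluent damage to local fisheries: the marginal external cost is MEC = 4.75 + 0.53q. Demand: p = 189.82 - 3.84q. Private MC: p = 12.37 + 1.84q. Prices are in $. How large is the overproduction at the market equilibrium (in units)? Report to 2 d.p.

3.43 units

Market equilibrium (private): 12.37 + 1.84q = 189.82 - 3.84q → q_m = 31.2412.
Social marginal cost = private MC + MEC = 17.12 + 2.37q.
Set SMC = demand: 17.12 + 2.37q = 189.82 - 3.84q → q* = 27.8100.
Gap = |31.2412 − 27.8100| = 3.4312.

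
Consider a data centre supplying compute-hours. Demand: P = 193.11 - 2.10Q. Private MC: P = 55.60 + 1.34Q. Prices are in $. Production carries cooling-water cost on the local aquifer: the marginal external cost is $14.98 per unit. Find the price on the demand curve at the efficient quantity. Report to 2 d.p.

P = $118.31

Social marginal cost = private MC + MEC = 70.58 + 1.34Q.
Set SMC = demand: 70.58 + 1.34Q = 193.11 - 2.10Q → Q* = 35.6192.
Consumer price on the demand curve at Q*: 193.11 − 2.10×35.6192 = 118.3097.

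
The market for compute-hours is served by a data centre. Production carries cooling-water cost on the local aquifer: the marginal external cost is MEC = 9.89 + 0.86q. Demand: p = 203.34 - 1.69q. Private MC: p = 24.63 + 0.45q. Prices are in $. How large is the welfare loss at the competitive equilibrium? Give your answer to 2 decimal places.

Market equilibrium (private): 24.63 + 0.45q = 203.34 - 1.69q → q_m = 83.5093.
Social marginal cost = private MC + MEC = 34.52 + 1.31q.
Set SMC = demand: 34.52 + 1.31q = 203.34 - 1.69q → q* = 56.2733.
Height of the DWL triangle at q_m is SMC(q_m) − demand(q_m) = MEC(q_m) = 81.7080.
DWL = ½ × 27.2360 × 81.7080 = 1112.6995.

DWL = $1112.70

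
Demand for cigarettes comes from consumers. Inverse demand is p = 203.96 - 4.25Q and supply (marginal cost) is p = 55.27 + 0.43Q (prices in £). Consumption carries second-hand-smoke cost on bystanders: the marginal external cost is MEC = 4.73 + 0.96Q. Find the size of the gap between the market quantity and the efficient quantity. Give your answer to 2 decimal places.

6.25 units

Market equilibrium (private): 55.27 + 0.43Q = 203.96 - 4.25Q → Q_m = 31.7714.
Social marginal benefit = demand − MEC = 199.23 - 5.21Q.
Set SMB = MC: 199.23 - 5.21Q = 55.27 + 0.43Q → Q* = 25.5248.
Gap = |31.7714 − 25.5248| = 6.2466.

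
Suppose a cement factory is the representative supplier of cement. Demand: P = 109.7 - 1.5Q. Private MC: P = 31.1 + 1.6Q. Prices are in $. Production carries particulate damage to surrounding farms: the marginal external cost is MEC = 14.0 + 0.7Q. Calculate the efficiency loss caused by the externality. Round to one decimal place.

Market equilibrium (private): 31.1 + 1.6Q = 109.7 - 1.5Q → Q_m = 25.3548.
Social marginal cost = private MC + MEC = 45.1 + 2.3Q.
Set SMC = demand: 45.1 + 2.3Q = 109.7 - 1.5Q → Q* = 17.0000.
The loss is the area between SMC and demand from Q* to Q_m; with linear curves that's a triangle of height MEC(Q_m).
DWL = ½ × 8.3548 × 31.7484 = 132.6258.

DWL = $132.6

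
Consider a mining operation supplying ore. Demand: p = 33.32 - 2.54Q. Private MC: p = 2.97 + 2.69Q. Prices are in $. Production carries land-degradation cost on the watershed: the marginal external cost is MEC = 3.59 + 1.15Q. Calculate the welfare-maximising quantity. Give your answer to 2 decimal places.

Social marginal cost = private MC + MEC = 6.56 + 3.84Q.
Set SMC = demand: 6.56 + 3.84Q = 33.32 - 2.54Q → Q* = 4.1944.

Q* = 4.19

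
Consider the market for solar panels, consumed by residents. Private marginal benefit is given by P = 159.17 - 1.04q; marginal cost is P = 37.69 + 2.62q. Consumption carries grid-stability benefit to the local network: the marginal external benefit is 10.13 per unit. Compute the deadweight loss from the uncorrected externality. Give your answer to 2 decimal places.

Market equilibrium (private): 37.69 + 2.62q = 159.17 - 1.04q → q_m = 33.1913.
Social marginal benefit = demand + MEB = 169.30 - 1.04q.
Set SMB = MC: 169.30 - 1.04q = 37.69 + 2.62q → q* = 35.9590.
Between q* and q_m the wedge SMB − MC runs linearly from 0 to MEB(q_m), so the loss is a triangle.
DWL = ½ × 2.7677 × 10.1300 = 14.0184.

DWL = 14.02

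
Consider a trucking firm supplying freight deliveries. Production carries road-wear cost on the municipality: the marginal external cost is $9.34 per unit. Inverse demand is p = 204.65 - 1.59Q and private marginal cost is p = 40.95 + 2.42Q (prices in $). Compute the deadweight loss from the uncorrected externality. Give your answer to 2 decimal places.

DWL = $10.88

Market equilibrium (private): 40.95 + 2.42Q = 204.65 - 1.59Q → Q_m = 40.8229.
Social marginal cost = private MC + MEC = 50.29 + 2.42Q.
Set SMC = demand: 50.29 + 2.42Q = 204.65 - 1.59Q → Q* = 38.4938.
The loss is the area between SMC and demand from Q* to Q_m; with linear curves that's a triangle of height MEC(Q_m).
DWL = ½ × 2.3291 × 9.3400 = 10.8769.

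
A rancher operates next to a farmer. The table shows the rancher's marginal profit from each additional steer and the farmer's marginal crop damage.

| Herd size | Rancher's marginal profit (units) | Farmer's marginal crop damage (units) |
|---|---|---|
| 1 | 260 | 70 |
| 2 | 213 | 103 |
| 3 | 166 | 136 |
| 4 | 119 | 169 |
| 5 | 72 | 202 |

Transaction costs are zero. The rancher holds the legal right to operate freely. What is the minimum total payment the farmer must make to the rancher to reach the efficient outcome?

191

Left alone the rancher would choose level 5 (marginal profit stays positive).
Efficient level: k* = 3 (marginal profit ≥ marginal crop damage through 3).
The farmer must at least cover the rancher's forgone profit from cutting 5→3: 119 + 72 = 191.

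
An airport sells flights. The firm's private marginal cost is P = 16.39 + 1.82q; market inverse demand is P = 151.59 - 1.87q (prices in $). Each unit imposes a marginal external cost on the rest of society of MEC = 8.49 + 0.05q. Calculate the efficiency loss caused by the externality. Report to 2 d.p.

Market equilibrium (private): 16.39 + 1.82q = 151.59 - 1.87q → q_m = 36.6396.
Social marginal cost = private MC + MEC = 24.88 + 1.87q.
Set SMC = demand: 24.88 + 1.87q = 151.59 - 1.87q → q* = 33.8797.
Height of the DWL triangle at q_m is SMC(q_m) − demand(q_m) = MEC(q_m) = 10.3220.
DWL = ½ × 2.7599 × 10.3220 = 14.2438.

DWL = $14.24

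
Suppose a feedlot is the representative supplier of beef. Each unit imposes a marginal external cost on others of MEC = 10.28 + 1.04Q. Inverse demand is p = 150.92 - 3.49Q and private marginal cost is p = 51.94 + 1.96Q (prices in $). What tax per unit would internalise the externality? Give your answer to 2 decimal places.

Social marginal cost = private MC + MEC = 62.22 + 3.00Q.
Set SMC = demand: 62.22 + 3.00Q = 150.92 - 3.49Q → Q* = 13.6672.
The Pigouvian tax equals MEC at Q*: 10.28 + 1.04×13.6672 = 24.4939.

tax = $24.49 per unit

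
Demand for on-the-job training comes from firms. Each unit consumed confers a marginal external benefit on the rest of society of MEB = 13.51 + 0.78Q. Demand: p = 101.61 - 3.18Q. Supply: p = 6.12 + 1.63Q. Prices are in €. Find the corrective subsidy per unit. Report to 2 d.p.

subsidy = €34.61 per unit

Social marginal benefit = demand + MEB = 115.12 - 2.40Q.
Set SMB = MC: 115.12 - 2.40Q = 6.12 + 1.63Q → Q* = 27.0471.
The Pigouvian subsidy equals MEB at Q*: 13.51 + 0.78×27.0471 = 34.6067.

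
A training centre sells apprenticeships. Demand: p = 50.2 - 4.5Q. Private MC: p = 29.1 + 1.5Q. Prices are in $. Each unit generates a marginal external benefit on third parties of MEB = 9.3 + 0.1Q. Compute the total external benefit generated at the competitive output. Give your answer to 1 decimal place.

Market equilibrium (private): 29.1 + 1.5Q = 50.2 - 4.5Q → Q_m = 3.5167.
Total external benefit = ∫₀^{Q_m} (9.3 + 0.1Q) dQ = 9.3×3.5167 + ½×0.1×3.5167² = 33.3237.

$33.3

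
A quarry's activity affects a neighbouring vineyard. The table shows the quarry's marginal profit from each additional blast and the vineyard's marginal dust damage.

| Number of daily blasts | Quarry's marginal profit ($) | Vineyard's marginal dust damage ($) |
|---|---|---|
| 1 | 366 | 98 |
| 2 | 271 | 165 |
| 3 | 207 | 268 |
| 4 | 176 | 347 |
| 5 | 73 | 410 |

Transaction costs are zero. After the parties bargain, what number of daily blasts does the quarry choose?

2

Bargaining reaches the level where marginal profit last exceeds marginal dust damage.
That holds through level 2 (271 ≥ 165) but not at 3 (207 < 268).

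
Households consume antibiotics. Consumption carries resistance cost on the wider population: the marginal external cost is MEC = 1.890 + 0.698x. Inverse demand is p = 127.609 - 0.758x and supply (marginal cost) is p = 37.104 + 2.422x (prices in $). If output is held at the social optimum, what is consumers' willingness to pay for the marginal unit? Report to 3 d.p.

P = $110.288

Social marginal benefit = demand − MEC = 125.719 - 1.456x.
Set SMB = MC: 125.719 - 1.456x = 37.104 + 2.422x → x* = 22.8507.
Consumer price on the demand curve at x*: 127.609 − 0.758×22.8507 = 110.2882.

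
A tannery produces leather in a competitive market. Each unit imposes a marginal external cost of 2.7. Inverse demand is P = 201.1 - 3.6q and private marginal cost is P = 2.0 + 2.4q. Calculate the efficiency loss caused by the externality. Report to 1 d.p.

DWL = 0.6

Market equilibrium (private): 2.0 + 2.4q = 201.1 - 3.6q → q_m = 33.1833.
Social marginal cost = private MC + MEC = 4.7 + 2.4q.
Set SMC = demand: 4.7 + 2.4q = 201.1 - 3.6q → q* = 32.7333.
Between q* and q_m the wedge SMC − demand runs linearly from 0 to MEC(q_m), so the loss is a triangle.
DWL = ½ × 0.4500 × 2.7000 = 0.6075.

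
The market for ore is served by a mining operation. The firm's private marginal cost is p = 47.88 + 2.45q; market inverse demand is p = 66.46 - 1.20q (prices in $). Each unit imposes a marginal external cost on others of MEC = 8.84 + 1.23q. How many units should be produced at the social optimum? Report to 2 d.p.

q* = 2.00

Social marginal cost = private MC + MEC = 56.72 + 3.68q.
Set SMC = demand: 56.72 + 3.68q = 66.46 - 1.20q → q* = 1.9959.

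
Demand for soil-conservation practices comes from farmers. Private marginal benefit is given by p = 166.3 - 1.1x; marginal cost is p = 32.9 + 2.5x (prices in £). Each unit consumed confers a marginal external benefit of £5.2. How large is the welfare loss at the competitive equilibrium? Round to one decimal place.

DWL = £3.8

Market equilibrium (private): 32.9 + 2.5x = 166.3 - 1.1x → x_m = 37.0556.
Social marginal benefit = demand + MEB = 171.5 - 1.1x.
Set SMB = MC: 171.5 - 1.1x = 32.9 + 2.5x → x* = 38.5000.
Between x* and x_m the wedge SMB − MC runs linearly from 0 to MEB(x_m), so the loss is a triangle.
DWL = ½ × 1.4444 × 5.2000 = 3.7554.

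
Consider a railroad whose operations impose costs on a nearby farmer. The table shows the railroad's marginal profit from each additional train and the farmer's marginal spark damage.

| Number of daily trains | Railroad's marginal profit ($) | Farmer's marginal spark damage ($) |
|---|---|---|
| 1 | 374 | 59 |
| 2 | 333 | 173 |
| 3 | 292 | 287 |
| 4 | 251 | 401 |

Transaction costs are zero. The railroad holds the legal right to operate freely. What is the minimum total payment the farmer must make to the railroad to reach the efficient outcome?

Left alone the railroad would choose level 4 (marginal profit stays positive).
Efficient level: k* = 3 (marginal profit ≥ marginal spark damage through 3).
The farmer must at least cover the railroad's forgone profit from cutting 4→3: 251 = 251.

$251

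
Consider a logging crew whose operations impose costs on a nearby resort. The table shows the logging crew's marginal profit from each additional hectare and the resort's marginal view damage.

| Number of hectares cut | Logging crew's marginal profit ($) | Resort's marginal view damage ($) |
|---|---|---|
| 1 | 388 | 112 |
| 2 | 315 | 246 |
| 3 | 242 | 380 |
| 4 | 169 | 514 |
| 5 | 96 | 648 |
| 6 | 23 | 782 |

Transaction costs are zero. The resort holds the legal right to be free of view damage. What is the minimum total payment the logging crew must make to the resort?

Efficient level: marginal profit ≥ marginal view damage through level 2, so k* = 2.
With the resort holding the right, the logging crew must at least compensate total damage at k*: 112 + 246 = 358.

$358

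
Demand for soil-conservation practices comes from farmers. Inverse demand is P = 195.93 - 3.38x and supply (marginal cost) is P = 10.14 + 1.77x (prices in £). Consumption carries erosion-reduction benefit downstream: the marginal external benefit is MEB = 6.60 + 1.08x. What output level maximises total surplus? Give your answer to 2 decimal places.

Social marginal benefit = demand + MEB = 202.53 - 2.30x.
Set SMB = MC: 202.53 - 2.30x = 10.14 + 1.77x → x* = 47.2703.

x* = 47.27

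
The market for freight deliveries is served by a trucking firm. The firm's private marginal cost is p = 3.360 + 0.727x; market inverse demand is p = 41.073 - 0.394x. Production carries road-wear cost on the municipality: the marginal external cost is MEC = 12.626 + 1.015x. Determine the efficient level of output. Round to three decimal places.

Social marginal cost = private MC + MEC = 15.986 + 1.742x.
Set SMC = demand: 15.986 + 1.742x = 41.073 - 0.394x → x* = 11.7449.

x* = 11.745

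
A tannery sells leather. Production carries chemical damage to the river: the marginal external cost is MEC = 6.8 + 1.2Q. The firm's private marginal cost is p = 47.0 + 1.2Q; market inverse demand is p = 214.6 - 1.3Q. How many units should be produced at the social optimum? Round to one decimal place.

Q* = 43.5

Social marginal cost = private MC + MEC = 53.8 + 2.4Q.
Set SMC = demand: 53.8 + 2.4Q = 214.6 - 1.3Q → Q* = 43.4595.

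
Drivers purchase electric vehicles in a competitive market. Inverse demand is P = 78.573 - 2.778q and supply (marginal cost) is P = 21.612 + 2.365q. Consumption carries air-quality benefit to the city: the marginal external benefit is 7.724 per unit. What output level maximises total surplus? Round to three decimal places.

Social marginal benefit = demand + MEB = 86.297 - 2.778q.
Set SMB = MC: 86.297 - 2.778q = 21.612 + 2.365q → q* = 12.5773.

q* = 12.577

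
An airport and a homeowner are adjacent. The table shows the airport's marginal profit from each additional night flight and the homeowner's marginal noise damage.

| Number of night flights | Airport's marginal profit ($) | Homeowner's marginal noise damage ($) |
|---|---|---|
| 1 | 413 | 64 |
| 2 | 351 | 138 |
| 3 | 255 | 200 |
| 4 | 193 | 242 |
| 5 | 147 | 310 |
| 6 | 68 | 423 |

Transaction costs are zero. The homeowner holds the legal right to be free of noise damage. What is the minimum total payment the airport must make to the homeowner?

Efficient level: marginal profit ≥ marginal noise damage through level 3, so k* = 3.
With the homeowner holding the right, the airport must at least compensate total damage at k*: 64 + 138 + 200 = 402.

$402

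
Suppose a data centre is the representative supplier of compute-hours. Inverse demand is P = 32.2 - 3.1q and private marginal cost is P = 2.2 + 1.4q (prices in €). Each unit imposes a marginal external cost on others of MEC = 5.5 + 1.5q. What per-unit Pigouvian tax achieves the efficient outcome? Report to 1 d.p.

Social marginal cost = private MC + MEC = 7.7 + 2.9q.
Set SMC = demand: 7.7 + 2.9q = 32.2 - 3.1q → q* = 4.0833.
The Pigouvian tax equals MEC at q*: 5.5 + 1.5×4.0833 = 11.6250.

tax = €11.6 per unit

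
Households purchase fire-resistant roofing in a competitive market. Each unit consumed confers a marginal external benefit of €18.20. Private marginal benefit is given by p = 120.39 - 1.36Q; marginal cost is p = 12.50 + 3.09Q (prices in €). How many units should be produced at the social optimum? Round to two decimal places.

Social marginal benefit = demand + MEB = 138.59 - 1.36Q.
Set SMB = MC: 138.59 - 1.36Q = 12.50 + 3.09Q → Q* = 28.3348.

Q* = 28.33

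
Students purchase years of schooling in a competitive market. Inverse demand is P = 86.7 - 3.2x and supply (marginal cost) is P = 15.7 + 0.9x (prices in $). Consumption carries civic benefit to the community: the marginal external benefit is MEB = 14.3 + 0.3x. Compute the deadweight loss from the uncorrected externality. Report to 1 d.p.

Market equilibrium (private): 15.7 + 0.9x = 86.7 - 3.2x → x_m = 17.3171.
Social marginal benefit = demand + MEB = 101.0 - 2.9x.
Set SMB = MC: 101.0 - 2.9x = 15.7 + 0.9x → x* = 22.4474.
Height of the DWL triangle at x_m is SMB(x_m) − MC(x_m) = MEB(x_m) = 19.4951.
DWL = ½ × 5.1303 × 19.4951 = 50.0079.

DWL = $50.0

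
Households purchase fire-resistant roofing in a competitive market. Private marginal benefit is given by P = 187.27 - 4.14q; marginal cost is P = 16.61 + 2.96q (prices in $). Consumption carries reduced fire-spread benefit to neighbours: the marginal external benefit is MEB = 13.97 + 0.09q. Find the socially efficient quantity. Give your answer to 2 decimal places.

Social marginal benefit = demand + MEB = 201.24 - 4.05q.
Set SMB = MC: 201.24 - 4.05q = 16.61 + 2.96q → q* = 26.3381.

q* = 26.34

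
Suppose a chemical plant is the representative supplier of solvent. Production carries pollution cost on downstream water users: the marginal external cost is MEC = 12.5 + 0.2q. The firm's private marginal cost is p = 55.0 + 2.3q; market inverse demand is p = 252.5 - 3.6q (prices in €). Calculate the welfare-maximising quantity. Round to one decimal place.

q* = 30.3

Social marginal cost = private MC + MEC = 67.5 + 2.5q.
Set SMC = demand: 67.5 + 2.5q = 252.5 - 3.6q → q* = 30.3279.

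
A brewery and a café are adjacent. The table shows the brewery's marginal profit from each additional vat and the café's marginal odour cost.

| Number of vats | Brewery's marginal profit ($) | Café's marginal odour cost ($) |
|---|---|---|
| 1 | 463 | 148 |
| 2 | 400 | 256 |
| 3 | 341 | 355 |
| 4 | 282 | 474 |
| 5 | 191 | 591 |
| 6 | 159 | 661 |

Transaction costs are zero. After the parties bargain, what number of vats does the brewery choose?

2

Bargaining reaches the level where marginal profit last exceeds marginal odour cost.
That holds through level 2 (400 ≥ 256) but not at 3 (341 < 355).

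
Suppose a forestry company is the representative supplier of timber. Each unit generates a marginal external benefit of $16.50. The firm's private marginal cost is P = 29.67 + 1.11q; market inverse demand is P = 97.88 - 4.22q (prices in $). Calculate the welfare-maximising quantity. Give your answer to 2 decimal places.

q* = 15.89

Social marginal cost = private MC − MEB = 13.17 + 1.11q.
Set SMC = demand: 13.17 + 1.11q = 97.88 - 4.22q → q* = 15.8931.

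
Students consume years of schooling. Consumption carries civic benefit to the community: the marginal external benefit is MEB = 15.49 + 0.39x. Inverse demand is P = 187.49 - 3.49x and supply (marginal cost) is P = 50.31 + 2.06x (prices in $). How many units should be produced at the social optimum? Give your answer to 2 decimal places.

Social marginal benefit = demand + MEB = 202.98 - 3.10x.
Set SMB = MC: 202.98 - 3.10x = 50.31 + 2.06x → x* = 29.5872.

x* = 29.59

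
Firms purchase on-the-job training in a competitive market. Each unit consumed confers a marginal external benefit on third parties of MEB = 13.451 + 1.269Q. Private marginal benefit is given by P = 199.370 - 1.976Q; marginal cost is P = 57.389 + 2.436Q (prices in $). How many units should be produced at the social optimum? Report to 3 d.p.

Social marginal benefit = demand + MEB = 212.821 - 0.707Q.
Set SMB = MC: 212.821 - 0.707Q = 57.389 + 2.436Q → Q* = 49.4534.

Q* = 49.453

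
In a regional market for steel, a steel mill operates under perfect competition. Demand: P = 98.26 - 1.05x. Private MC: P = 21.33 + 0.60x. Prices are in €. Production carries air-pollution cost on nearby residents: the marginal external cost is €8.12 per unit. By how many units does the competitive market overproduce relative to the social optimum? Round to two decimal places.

Market equilibrium (private): 21.33 + 0.60x = 98.26 - 1.05x → x_m = 46.6242.
Social marginal cost = private MC + MEC = 29.45 + 0.60x.
Set SMC = demand: 29.45 + 0.60x = 98.26 - 1.05x → x* = 41.7030.
Gap = |46.6242 − 41.7030| = 4.9212.

4.92 units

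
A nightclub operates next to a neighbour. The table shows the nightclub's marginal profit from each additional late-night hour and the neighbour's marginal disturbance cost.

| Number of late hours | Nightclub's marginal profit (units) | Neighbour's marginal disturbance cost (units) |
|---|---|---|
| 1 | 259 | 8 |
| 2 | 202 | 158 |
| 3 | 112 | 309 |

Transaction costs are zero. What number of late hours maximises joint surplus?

2

Bargaining reaches the level where marginal profit last exceeds marginal disturbance cost.
That holds through level 2 (202 ≥ 158) but not at 3 (112 < 309).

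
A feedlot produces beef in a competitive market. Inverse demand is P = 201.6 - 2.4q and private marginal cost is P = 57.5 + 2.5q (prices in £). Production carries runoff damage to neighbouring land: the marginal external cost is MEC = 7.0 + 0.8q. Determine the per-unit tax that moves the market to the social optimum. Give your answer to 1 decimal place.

Social marginal cost = private MC + MEC = 64.5 + 3.3q.
Set SMC = demand: 64.5 + 3.3q = 201.6 - 2.4q → q* = 24.0526.
The Pigouvian tax equals MEC at q*: 7.0 + 0.8×24.0526 = 26.2421.

tax = £26.2 per unit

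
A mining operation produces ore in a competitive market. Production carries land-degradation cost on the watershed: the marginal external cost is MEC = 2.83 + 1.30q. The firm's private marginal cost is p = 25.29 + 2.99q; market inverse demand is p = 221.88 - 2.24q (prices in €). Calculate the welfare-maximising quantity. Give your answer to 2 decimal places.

q* = 29.67

Social marginal cost = private MC + MEC = 28.12 + 4.29q.
Set SMC = demand: 28.12 + 4.29q = 221.88 - 2.24q → q* = 29.6723.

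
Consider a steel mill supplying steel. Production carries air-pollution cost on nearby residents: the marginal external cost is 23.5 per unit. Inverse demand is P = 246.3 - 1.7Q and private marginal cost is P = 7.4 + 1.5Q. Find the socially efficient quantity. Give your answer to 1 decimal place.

Social marginal cost = private MC + MEC = 30.9 + 1.5Q.
Set SMC = demand: 30.9 + 1.5Q = 246.3 - 1.7Q → Q* = 67.3125.

Q* = 67.3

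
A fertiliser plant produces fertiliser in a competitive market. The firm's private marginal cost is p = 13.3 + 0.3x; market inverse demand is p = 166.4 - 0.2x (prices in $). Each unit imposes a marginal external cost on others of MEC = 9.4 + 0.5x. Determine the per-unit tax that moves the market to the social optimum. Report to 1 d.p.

tax = $81.3 per unit

Social marginal cost = private MC + MEC = 22.7 + 0.8x.
Set SMC = demand: 22.7 + 0.8x = 166.4 - 0.2x → x* = 143.7000.
The Pigouvian tax equals MEC at x*: 9.4 + 0.5×143.7000 = 81.2500.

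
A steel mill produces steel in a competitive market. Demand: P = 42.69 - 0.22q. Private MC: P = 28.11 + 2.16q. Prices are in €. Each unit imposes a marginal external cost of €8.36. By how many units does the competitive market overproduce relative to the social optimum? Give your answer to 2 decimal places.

3.51 units

Market equilibrium (private): 28.11 + 2.16q = 42.69 - 0.22q → q_m = 6.1261.
Social marginal cost = private MC + MEC = 36.47 + 2.16q.
Set SMC = demand: 36.47 + 2.16q = 42.69 - 0.22q → q* = 2.6134.
Gap = |6.1261 − 2.6134| = 3.5127.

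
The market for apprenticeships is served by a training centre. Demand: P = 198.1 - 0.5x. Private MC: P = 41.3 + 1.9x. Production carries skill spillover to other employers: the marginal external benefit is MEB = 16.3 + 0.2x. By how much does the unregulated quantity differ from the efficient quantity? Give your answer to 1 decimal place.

Market equilibrium (private): 41.3 + 1.9x = 198.1 - 0.5x → x_m = 65.3333.
Social marginal cost = private MC − MEB = 25.0 + 1.7x.
Set SMC = demand: 25.0 + 1.7x = 198.1 - 0.5x → x* = 78.6818.
Gap = |65.3333 − 78.6818| = 13.3485.

13.3 units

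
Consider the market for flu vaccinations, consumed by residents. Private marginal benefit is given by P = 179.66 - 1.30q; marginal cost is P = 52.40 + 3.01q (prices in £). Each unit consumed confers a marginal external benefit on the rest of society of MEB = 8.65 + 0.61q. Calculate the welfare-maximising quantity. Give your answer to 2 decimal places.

Social marginal benefit = demand + MEB = 188.31 - 0.69q.
Set SMB = MC: 188.31 - 0.69q = 52.40 + 3.01q → q* = 36.7324.

q* = 36.73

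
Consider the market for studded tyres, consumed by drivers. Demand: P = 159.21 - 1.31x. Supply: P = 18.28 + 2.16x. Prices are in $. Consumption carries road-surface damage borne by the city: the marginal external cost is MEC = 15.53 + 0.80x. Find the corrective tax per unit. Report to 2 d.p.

tax = $39.02 per unit

Social marginal benefit = demand − MEC = 143.68 - 2.11x.
Set SMB = MC: 143.68 - 2.11x = 18.28 + 2.16x → x* = 29.3677.
The Pigouvian tax equals MEC at x*: 15.53 + 0.80×29.3677 = 39.0242.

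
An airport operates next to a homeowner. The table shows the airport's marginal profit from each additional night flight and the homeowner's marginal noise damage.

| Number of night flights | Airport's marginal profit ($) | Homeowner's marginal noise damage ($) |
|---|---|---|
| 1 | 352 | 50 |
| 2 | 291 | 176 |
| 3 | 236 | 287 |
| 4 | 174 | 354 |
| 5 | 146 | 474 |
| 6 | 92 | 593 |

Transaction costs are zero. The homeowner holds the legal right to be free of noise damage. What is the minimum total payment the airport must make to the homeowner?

$226

Efficient level: marginal profit ≥ marginal noise damage through level 2, so k* = 2.
With the homeowner holding the right, the airport must at least compensate total damage at k*: 50 + 176 = 226.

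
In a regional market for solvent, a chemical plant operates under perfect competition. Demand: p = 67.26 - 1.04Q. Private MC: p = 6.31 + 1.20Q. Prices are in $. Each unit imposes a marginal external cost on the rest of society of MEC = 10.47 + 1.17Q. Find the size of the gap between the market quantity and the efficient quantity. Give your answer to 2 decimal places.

12.41 units

Market equilibrium (private): 6.31 + 1.20Q = 67.26 - 1.04Q → Q_m = 27.2098.
Social marginal cost = private MC + MEC = 16.78 + 2.37Q.
Set SMC = demand: 16.78 + 2.37Q = 67.26 - 1.04Q → Q* = 14.8035.
Gap = |27.2098 − 14.8035| = 12.4063.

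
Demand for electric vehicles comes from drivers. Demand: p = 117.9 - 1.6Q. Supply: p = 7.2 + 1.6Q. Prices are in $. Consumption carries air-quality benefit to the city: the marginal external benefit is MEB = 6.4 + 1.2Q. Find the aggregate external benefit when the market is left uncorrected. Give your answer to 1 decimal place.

$939.4

Market equilibrium (private): 7.2 + 1.6Q = 117.9 - 1.6Q → Q_m = 34.5938.
Total external benefit = ∫₀^{Q_m} (6.4 + 1.2Q) dQ = 6.4×34.5938 + ½×1.2×34.5938² = 939.4389.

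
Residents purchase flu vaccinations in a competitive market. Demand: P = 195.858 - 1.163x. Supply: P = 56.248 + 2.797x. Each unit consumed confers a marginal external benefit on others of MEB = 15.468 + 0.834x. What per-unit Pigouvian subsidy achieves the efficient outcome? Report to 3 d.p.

Social marginal benefit = demand + MEB = 211.326 - 0.329x.
Set SMB = MC: 211.326 - 0.329x = 56.248 + 2.797x → x* = 49.6091.
The Pigouvian subsidy equals MEB at x*: 15.468 + 0.834×49.6091 = 56.8420.

subsidy = 56.842 per unit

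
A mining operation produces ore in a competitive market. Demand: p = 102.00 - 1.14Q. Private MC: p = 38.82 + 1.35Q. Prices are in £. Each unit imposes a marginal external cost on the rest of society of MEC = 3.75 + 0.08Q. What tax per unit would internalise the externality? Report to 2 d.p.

Social marginal cost = private MC + MEC = 42.57 + 1.43Q.
Set SMC = demand: 42.57 + 1.43Q = 102.00 - 1.14Q → Q* = 23.1245.
The Pigouvian tax equals MEC at Q*: 3.75 + 0.08×23.1245 = 5.6000.

tax = £5.60 per unit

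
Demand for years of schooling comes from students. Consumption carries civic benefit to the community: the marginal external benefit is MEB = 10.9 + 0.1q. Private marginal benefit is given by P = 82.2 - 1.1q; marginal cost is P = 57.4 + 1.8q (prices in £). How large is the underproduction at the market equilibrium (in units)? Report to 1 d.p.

Market equilibrium (private): 57.4 + 1.8q = 82.2 - 1.1q → q_m = 8.5517.
Social marginal benefit = demand + MEB = 93.1 - q.
Set SMB = MC: 93.1 - q = 57.4 + 1.8q → q* = 12.7500.
Gap = |8.5517 − 12.7500| = 4.1983.

4.2 units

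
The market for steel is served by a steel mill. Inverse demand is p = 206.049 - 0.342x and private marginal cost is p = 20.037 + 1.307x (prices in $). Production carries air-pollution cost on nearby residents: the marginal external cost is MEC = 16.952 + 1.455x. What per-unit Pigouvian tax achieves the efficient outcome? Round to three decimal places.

tax = $96.199 per unit

Social marginal cost = private MC + MEC = 36.989 + 2.762x.
Set SMC = demand: 36.989 + 2.762x = 206.049 - 0.342x → x* = 54.4652.
The Pigouvian tax equals MEC at x*: 16.952 + 1.455×54.4652 = 96.1989.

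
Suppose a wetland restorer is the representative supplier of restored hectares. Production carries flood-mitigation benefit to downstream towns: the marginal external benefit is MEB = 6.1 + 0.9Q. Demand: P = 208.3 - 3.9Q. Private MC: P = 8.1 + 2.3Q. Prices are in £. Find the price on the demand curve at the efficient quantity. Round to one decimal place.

P = £56.5

Social marginal cost = private MC − MEB = 2.0 + 1.4Q.
Set SMC = demand: 2.0 + 1.4Q = 208.3 - 3.9Q → Q* = 38.9245.
Consumer price on the demand curve at Q*: 208.3 − 3.9×38.9245 = 56.4945.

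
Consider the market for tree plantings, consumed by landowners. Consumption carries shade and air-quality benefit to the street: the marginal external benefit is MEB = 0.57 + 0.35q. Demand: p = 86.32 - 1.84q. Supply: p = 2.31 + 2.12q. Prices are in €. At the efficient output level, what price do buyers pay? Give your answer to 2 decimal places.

Social marginal benefit = demand + MEB = 86.89 - 1.49q.
Set SMB = MC: 86.89 - 1.49q = 2.31 + 2.12q → q* = 23.4294.
Consumer price on the demand curve at q*: 86.32 − 1.84×23.4294 = 43.2099.

P = €43.21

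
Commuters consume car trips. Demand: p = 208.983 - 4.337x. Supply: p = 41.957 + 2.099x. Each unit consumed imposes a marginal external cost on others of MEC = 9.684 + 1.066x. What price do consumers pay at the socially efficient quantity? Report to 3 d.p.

P = 118.022

Social marginal benefit = demand − MEC = 199.299 - 5.403x.
Set SMB = MC: 199.299 - 5.403x = 41.957 + 2.099x → x* = 20.9733.
Consumer price on the demand curve at x*: 208.983 − 4.337×20.9733 = 118.0218.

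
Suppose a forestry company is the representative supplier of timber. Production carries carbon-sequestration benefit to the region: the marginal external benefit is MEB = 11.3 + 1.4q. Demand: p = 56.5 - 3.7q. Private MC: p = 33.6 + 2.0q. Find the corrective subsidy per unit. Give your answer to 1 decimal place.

Social marginal cost = private MC − MEB = 22.3 + 0.6q.
Set SMC = demand: 22.3 + 0.6q = 56.5 - 3.7q → q* = 7.9535.
The Pigouvian subsidy equals MEB at q*: 11.3 + 1.4×7.9535 = 22.4349.

subsidy = 22.4 per unit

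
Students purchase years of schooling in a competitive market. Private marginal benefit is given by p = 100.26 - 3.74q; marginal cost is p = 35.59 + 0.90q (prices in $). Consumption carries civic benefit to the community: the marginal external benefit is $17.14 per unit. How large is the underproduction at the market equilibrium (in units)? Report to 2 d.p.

Market equilibrium (private): 35.59 + 0.90q = 100.26 - 3.74q → q_m = 13.9375.
Social marginal benefit = demand + MEB = 117.40 - 3.74q.
Set SMB = MC: 117.40 - 3.74q = 35.59 + 0.90q → q* = 17.6315.
Gap = |13.9375 − 17.6315| = 3.6940.

3.69 units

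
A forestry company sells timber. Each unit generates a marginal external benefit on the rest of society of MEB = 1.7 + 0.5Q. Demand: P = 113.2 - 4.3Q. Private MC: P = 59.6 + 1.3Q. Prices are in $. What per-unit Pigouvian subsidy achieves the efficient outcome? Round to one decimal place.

Social marginal cost = private MC − MEB = 57.9 + 0.8Q.
Set SMC = demand: 57.9 + 0.8Q = 113.2 - 4.3Q → Q* = 10.8431.
The Pigouvian subsidy equals MEB at Q*: 1.7 + 0.5×10.8431 = 7.1216.

subsidy = $7.1 per unit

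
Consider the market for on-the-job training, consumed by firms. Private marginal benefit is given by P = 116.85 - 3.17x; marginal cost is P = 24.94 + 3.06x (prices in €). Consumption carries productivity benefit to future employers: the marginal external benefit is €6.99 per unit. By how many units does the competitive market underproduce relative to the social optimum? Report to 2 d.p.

Market equilibrium (private): 24.94 + 3.06x = 116.85 - 3.17x → x_m = 14.7528.
Social marginal benefit = demand + MEB = 123.84 - 3.17x.
Set SMB = MC: 123.84 - 3.17x = 24.94 + 3.06x → x* = 15.8748.
Gap = |14.7528 − 15.8748| = 1.1220.

1.12 units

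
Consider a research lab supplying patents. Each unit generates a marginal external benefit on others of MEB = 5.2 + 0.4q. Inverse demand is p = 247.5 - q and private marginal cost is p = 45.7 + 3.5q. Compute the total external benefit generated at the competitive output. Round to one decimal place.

Market equilibrium (private): 45.7 + 3.5q = 247.5 - q → q_m = 44.8444.
Total external benefit = ∫₀^{q_m} (5.2 + 0.4q) dq = 5.2×44.8444 + ½×0.4×44.8444² = 635.3949.

635.4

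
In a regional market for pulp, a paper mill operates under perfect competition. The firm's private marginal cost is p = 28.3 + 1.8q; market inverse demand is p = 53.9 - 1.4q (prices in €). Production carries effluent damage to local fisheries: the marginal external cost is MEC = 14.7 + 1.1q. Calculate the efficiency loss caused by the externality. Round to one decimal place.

DWL = €64.2

Market equilibrium (private): 28.3 + 1.8q = 53.9 - 1.4q → q_m = 8.0000.
Social marginal cost = private MC + MEC = 43.0 + 2.9q.
Set SMC = demand: 43.0 + 2.9q = 53.9 - 1.4q → q* = 2.5349.
Between q* and q_m the wedge SMC − demand runs linearly from 0 to MEC(q_m), so the loss is a triangle.
DWL = ½ × 5.4651 × 23.5000 = 64.2149.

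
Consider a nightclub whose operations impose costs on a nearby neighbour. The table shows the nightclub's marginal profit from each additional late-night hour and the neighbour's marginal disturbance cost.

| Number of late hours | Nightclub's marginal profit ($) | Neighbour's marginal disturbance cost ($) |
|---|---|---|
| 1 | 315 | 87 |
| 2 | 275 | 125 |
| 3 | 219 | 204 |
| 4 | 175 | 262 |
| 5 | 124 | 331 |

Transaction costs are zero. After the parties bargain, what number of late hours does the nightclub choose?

3

Bargaining reaches the level where marginal profit last exceeds marginal disturbance cost.
That holds through level 3 (219 ≥ 204) but not at 4 (175 < 262).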